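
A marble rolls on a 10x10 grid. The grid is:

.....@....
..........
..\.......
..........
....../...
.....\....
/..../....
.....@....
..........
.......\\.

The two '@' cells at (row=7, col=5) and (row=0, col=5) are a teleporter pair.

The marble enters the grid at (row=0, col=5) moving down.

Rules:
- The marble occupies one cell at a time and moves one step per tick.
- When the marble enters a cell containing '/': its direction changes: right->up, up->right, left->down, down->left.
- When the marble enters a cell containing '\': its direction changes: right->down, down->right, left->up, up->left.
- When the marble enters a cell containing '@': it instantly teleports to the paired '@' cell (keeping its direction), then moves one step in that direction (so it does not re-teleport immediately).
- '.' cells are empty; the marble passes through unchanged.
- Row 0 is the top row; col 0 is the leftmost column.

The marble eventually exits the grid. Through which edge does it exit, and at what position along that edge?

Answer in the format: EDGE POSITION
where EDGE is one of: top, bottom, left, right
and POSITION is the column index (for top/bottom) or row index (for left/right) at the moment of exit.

Answer: bottom 5

Derivation:
Step 1: enter (0,5), '@' teleport (0,5)->(7,5), also enter (7,5), move down to (8,5)
Step 2: enter (8,5), '.' pass, move down to (9,5)
Step 3: enter (9,5), '.' pass, move down to (10,5)
Step 4: at (10,5) — EXIT via bottom edge, pos 5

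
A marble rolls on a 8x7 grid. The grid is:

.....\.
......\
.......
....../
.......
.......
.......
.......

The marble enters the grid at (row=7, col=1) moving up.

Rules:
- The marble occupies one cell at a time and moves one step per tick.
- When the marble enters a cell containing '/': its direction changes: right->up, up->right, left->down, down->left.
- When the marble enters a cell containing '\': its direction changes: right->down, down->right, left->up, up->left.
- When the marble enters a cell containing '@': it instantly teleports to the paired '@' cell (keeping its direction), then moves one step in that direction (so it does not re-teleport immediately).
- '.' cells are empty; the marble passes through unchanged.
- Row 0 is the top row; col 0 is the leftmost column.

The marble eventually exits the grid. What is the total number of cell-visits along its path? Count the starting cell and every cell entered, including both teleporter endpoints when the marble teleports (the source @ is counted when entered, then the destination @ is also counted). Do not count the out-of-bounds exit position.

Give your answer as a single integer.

Answer: 8

Derivation:
Step 1: enter (7,1), '.' pass, move up to (6,1)
Step 2: enter (6,1), '.' pass, move up to (5,1)
Step 3: enter (5,1), '.' pass, move up to (4,1)
Step 4: enter (4,1), '.' pass, move up to (3,1)
Step 5: enter (3,1), '.' pass, move up to (2,1)
Step 6: enter (2,1), '.' pass, move up to (1,1)
Step 7: enter (1,1), '.' pass, move up to (0,1)
Step 8: enter (0,1), '.' pass, move up to (-1,1)
Step 9: at (-1,1) — EXIT via top edge, pos 1
Path length (cell visits): 8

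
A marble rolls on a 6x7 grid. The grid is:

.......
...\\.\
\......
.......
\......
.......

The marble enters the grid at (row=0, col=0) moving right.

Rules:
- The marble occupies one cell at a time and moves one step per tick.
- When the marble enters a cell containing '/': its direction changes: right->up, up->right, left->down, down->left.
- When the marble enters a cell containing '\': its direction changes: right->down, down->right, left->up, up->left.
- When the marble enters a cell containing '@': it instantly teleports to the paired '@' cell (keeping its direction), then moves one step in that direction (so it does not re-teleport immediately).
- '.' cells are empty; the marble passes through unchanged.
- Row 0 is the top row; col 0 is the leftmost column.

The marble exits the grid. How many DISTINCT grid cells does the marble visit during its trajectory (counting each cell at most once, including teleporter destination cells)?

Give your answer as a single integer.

Answer: 7

Derivation:
Step 1: enter (0,0), '.' pass, move right to (0,1)
Step 2: enter (0,1), '.' pass, move right to (0,2)
Step 3: enter (0,2), '.' pass, move right to (0,3)
Step 4: enter (0,3), '.' pass, move right to (0,4)
Step 5: enter (0,4), '.' pass, move right to (0,5)
Step 6: enter (0,5), '.' pass, move right to (0,6)
Step 7: enter (0,6), '.' pass, move right to (0,7)
Step 8: at (0,7) — EXIT via right edge, pos 0
Distinct cells visited: 7 (path length 7)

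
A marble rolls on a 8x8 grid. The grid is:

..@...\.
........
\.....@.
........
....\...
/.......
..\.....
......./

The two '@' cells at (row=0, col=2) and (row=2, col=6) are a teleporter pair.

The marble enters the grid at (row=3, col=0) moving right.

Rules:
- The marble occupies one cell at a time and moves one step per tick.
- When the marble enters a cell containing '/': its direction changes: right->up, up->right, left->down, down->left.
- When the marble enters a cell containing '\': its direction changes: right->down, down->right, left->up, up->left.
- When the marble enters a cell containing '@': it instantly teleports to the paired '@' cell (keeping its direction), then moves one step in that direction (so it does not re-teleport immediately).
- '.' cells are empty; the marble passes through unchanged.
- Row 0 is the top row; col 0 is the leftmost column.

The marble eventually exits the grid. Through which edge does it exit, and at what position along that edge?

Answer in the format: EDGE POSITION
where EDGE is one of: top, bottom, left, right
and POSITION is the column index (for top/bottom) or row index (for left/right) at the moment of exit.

Answer: right 3

Derivation:
Step 1: enter (3,0), '.' pass, move right to (3,1)
Step 2: enter (3,1), '.' pass, move right to (3,2)
Step 3: enter (3,2), '.' pass, move right to (3,3)
Step 4: enter (3,3), '.' pass, move right to (3,4)
Step 5: enter (3,4), '.' pass, move right to (3,5)
Step 6: enter (3,5), '.' pass, move right to (3,6)
Step 7: enter (3,6), '.' pass, move right to (3,7)
Step 8: enter (3,7), '.' pass, move right to (3,8)
Step 9: at (3,8) — EXIT via right edge, pos 3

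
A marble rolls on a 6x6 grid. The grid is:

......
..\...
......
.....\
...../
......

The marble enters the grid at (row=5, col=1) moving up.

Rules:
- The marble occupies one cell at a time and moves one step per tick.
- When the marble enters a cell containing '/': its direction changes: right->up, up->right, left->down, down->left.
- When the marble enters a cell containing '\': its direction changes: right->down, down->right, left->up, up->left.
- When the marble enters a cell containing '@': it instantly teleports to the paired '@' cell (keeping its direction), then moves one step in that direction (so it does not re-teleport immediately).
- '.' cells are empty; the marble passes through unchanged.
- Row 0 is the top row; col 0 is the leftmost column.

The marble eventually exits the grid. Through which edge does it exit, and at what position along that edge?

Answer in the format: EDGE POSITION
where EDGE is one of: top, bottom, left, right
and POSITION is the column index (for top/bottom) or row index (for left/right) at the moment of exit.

Step 1: enter (5,1), '.' pass, move up to (4,1)
Step 2: enter (4,1), '.' pass, move up to (3,1)
Step 3: enter (3,1), '.' pass, move up to (2,1)
Step 4: enter (2,1), '.' pass, move up to (1,1)
Step 5: enter (1,1), '.' pass, move up to (0,1)
Step 6: enter (0,1), '.' pass, move up to (-1,1)
Step 7: at (-1,1) — EXIT via top edge, pos 1

Answer: top 1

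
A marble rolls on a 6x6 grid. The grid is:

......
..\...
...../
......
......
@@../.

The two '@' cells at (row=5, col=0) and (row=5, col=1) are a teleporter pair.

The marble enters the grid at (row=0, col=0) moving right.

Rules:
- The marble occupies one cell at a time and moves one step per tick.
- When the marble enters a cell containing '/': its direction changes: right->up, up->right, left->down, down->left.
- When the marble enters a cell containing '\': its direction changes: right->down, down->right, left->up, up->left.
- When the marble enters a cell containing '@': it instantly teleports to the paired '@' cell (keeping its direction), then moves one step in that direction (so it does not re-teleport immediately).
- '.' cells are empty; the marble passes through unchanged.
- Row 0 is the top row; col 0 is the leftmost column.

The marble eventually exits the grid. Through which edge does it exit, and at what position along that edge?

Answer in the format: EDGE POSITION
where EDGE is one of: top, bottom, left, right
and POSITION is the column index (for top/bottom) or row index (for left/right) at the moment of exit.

Answer: right 0

Derivation:
Step 1: enter (0,0), '.' pass, move right to (0,1)
Step 2: enter (0,1), '.' pass, move right to (0,2)
Step 3: enter (0,2), '.' pass, move right to (0,3)
Step 4: enter (0,3), '.' pass, move right to (0,4)
Step 5: enter (0,4), '.' pass, move right to (0,5)
Step 6: enter (0,5), '.' pass, move right to (0,6)
Step 7: at (0,6) — EXIT via right edge, pos 0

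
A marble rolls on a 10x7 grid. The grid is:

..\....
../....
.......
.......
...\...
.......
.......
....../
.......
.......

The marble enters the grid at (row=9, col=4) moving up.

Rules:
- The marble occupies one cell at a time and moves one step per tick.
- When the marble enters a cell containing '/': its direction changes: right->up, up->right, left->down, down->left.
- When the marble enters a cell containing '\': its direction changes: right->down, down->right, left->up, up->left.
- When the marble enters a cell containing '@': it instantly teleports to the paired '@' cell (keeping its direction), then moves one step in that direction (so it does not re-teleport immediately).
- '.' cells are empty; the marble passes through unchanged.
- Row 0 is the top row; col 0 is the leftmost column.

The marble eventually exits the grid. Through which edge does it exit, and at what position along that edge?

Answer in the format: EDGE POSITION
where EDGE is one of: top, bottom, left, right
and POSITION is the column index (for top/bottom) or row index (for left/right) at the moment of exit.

Step 1: enter (9,4), '.' pass, move up to (8,4)
Step 2: enter (8,4), '.' pass, move up to (7,4)
Step 3: enter (7,4), '.' pass, move up to (6,4)
Step 4: enter (6,4), '.' pass, move up to (5,4)
Step 5: enter (5,4), '.' pass, move up to (4,4)
Step 6: enter (4,4), '.' pass, move up to (3,4)
Step 7: enter (3,4), '.' pass, move up to (2,4)
Step 8: enter (2,4), '.' pass, move up to (1,4)
Step 9: enter (1,4), '.' pass, move up to (0,4)
Step 10: enter (0,4), '.' pass, move up to (-1,4)
Step 11: at (-1,4) — EXIT via top edge, pos 4

Answer: top 4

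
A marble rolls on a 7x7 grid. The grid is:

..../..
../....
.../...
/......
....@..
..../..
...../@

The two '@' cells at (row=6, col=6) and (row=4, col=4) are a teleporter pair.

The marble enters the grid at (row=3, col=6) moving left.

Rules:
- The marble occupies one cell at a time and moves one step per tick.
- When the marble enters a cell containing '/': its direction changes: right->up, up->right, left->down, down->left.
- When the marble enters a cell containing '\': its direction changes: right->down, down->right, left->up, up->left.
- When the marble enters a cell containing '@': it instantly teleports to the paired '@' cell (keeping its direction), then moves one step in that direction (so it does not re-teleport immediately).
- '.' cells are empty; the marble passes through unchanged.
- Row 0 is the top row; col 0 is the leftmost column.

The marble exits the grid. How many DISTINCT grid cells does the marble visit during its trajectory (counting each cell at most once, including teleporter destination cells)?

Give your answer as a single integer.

Answer: 10

Derivation:
Step 1: enter (3,6), '.' pass, move left to (3,5)
Step 2: enter (3,5), '.' pass, move left to (3,4)
Step 3: enter (3,4), '.' pass, move left to (3,3)
Step 4: enter (3,3), '.' pass, move left to (3,2)
Step 5: enter (3,2), '.' pass, move left to (3,1)
Step 6: enter (3,1), '.' pass, move left to (3,0)
Step 7: enter (3,0), '/' deflects left->down, move down to (4,0)
Step 8: enter (4,0), '.' pass, move down to (5,0)
Step 9: enter (5,0), '.' pass, move down to (6,0)
Step 10: enter (6,0), '.' pass, move down to (7,0)
Step 11: at (7,0) — EXIT via bottom edge, pos 0
Distinct cells visited: 10 (path length 10)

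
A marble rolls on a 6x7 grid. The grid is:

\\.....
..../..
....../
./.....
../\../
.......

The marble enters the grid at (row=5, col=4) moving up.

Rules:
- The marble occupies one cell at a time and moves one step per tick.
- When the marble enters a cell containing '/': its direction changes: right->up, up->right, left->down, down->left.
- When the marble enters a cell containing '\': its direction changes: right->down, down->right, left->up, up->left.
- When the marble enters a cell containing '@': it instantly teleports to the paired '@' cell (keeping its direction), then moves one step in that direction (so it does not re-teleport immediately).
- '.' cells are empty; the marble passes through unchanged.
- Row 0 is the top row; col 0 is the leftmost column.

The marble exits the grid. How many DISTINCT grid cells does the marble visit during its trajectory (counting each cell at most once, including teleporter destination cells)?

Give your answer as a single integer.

Answer: 7

Derivation:
Step 1: enter (5,4), '.' pass, move up to (4,4)
Step 2: enter (4,4), '.' pass, move up to (3,4)
Step 3: enter (3,4), '.' pass, move up to (2,4)
Step 4: enter (2,4), '.' pass, move up to (1,4)
Step 5: enter (1,4), '/' deflects up->right, move right to (1,5)
Step 6: enter (1,5), '.' pass, move right to (1,6)
Step 7: enter (1,6), '.' pass, move right to (1,7)
Step 8: at (1,7) — EXIT via right edge, pos 1
Distinct cells visited: 7 (path length 7)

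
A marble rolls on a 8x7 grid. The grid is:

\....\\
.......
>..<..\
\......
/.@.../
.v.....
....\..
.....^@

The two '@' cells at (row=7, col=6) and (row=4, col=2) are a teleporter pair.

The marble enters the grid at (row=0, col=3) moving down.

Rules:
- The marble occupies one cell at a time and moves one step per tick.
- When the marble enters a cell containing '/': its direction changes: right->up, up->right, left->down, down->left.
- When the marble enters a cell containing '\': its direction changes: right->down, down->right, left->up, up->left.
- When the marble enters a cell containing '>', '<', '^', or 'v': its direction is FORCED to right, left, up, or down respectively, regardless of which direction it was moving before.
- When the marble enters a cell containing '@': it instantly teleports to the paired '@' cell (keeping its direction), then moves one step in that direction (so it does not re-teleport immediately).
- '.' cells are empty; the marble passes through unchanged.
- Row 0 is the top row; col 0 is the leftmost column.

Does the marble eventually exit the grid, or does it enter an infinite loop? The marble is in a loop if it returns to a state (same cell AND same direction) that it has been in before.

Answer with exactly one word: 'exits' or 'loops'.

Step 1: enter (0,3), '.' pass, move down to (1,3)
Step 2: enter (1,3), '.' pass, move down to (2,3)
Step 3: enter (2,3), '<' forces down->left, move left to (2,2)
Step 4: enter (2,2), '.' pass, move left to (2,1)
Step 5: enter (2,1), '.' pass, move left to (2,0)
Step 6: enter (2,0), '>' forces left->right, move right to (2,1)
Step 7: enter (2,1), '.' pass, move right to (2,2)
Step 8: enter (2,2), '.' pass, move right to (2,3)
Step 9: enter (2,3), '<' forces right->left, move left to (2,2)
Step 10: at (2,2) dir=left — LOOP DETECTED (seen before)

Answer: loops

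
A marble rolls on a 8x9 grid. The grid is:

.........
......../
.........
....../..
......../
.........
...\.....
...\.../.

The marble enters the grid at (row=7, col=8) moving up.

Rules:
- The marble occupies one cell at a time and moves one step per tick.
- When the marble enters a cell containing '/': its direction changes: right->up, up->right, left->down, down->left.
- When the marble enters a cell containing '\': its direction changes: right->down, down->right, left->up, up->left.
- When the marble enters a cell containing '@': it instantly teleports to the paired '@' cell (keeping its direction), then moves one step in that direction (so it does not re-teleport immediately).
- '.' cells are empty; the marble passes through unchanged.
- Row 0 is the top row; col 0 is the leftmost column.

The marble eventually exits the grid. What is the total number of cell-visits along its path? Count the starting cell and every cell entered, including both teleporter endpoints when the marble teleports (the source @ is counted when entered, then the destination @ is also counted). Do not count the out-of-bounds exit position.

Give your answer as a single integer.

Answer: 4

Derivation:
Step 1: enter (7,8), '.' pass, move up to (6,8)
Step 2: enter (6,8), '.' pass, move up to (5,8)
Step 3: enter (5,8), '.' pass, move up to (4,8)
Step 4: enter (4,8), '/' deflects up->right, move right to (4,9)
Step 5: at (4,9) — EXIT via right edge, pos 4
Path length (cell visits): 4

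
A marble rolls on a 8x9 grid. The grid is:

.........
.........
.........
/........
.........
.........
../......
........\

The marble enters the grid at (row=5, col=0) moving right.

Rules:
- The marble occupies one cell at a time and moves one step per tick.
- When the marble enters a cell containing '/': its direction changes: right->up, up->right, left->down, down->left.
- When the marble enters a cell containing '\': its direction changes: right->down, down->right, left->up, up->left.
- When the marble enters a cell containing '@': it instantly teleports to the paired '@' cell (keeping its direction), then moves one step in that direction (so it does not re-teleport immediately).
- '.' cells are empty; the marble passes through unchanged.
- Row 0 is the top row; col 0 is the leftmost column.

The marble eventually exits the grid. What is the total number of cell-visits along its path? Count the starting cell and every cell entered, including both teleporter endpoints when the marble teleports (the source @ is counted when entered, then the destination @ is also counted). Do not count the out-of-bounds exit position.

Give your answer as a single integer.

Answer: 9

Derivation:
Step 1: enter (5,0), '.' pass, move right to (5,1)
Step 2: enter (5,1), '.' pass, move right to (5,2)
Step 3: enter (5,2), '.' pass, move right to (5,3)
Step 4: enter (5,3), '.' pass, move right to (5,4)
Step 5: enter (5,4), '.' pass, move right to (5,5)
Step 6: enter (5,5), '.' pass, move right to (5,6)
Step 7: enter (5,6), '.' pass, move right to (5,7)
Step 8: enter (5,7), '.' pass, move right to (5,8)
Step 9: enter (5,8), '.' pass, move right to (5,9)
Step 10: at (5,9) — EXIT via right edge, pos 5
Path length (cell visits): 9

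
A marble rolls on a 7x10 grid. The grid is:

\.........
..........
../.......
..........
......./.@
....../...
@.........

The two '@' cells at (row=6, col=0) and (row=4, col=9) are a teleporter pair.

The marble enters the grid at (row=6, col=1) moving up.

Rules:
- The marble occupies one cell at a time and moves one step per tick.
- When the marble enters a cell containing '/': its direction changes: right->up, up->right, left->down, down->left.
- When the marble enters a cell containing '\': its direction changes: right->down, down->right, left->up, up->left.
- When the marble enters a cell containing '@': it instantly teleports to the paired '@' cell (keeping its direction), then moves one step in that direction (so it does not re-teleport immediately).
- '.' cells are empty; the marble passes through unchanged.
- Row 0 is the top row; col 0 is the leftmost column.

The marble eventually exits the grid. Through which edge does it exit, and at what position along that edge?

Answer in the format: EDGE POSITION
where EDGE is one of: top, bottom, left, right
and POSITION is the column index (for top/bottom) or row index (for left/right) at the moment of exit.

Answer: top 1

Derivation:
Step 1: enter (6,1), '.' pass, move up to (5,1)
Step 2: enter (5,1), '.' pass, move up to (4,1)
Step 3: enter (4,1), '.' pass, move up to (3,1)
Step 4: enter (3,1), '.' pass, move up to (2,1)
Step 5: enter (2,1), '.' pass, move up to (1,1)
Step 6: enter (1,1), '.' pass, move up to (0,1)
Step 7: enter (0,1), '.' pass, move up to (-1,1)
Step 8: at (-1,1) — EXIT via top edge, pos 1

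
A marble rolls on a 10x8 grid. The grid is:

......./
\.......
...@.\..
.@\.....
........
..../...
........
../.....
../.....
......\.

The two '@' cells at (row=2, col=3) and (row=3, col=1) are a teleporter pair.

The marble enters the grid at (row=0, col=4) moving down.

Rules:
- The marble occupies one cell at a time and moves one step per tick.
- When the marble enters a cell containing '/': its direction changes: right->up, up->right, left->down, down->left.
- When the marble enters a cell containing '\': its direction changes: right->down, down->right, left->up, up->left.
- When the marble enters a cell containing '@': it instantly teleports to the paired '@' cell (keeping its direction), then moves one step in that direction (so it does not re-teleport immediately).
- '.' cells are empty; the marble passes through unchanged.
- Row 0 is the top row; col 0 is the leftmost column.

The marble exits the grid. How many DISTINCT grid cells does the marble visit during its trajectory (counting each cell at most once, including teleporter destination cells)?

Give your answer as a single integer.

Answer: 10

Derivation:
Step 1: enter (0,4), '.' pass, move down to (1,4)
Step 2: enter (1,4), '.' pass, move down to (2,4)
Step 3: enter (2,4), '.' pass, move down to (3,4)
Step 4: enter (3,4), '.' pass, move down to (4,4)
Step 5: enter (4,4), '.' pass, move down to (5,4)
Step 6: enter (5,4), '/' deflects down->left, move left to (5,3)
Step 7: enter (5,3), '.' pass, move left to (5,2)
Step 8: enter (5,2), '.' pass, move left to (5,1)
Step 9: enter (5,1), '.' pass, move left to (5,0)
Step 10: enter (5,0), '.' pass, move left to (5,-1)
Step 11: at (5,-1) — EXIT via left edge, pos 5
Distinct cells visited: 10 (path length 10)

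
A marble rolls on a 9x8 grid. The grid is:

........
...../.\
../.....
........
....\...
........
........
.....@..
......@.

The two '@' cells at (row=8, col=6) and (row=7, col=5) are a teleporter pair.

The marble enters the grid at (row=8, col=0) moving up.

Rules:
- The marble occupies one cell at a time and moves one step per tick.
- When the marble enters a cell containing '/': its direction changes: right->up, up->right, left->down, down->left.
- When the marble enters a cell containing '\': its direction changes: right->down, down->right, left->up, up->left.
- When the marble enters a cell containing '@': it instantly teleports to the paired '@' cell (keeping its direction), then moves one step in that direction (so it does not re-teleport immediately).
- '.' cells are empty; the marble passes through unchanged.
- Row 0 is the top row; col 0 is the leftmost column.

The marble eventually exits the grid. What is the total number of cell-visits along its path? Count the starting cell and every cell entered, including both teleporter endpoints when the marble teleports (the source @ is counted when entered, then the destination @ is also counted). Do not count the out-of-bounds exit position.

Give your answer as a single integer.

Answer: 9

Derivation:
Step 1: enter (8,0), '.' pass, move up to (7,0)
Step 2: enter (7,0), '.' pass, move up to (6,0)
Step 3: enter (6,0), '.' pass, move up to (5,0)
Step 4: enter (5,0), '.' pass, move up to (4,0)
Step 5: enter (4,0), '.' pass, move up to (3,0)
Step 6: enter (3,0), '.' pass, move up to (2,0)
Step 7: enter (2,0), '.' pass, move up to (1,0)
Step 8: enter (1,0), '.' pass, move up to (0,0)
Step 9: enter (0,0), '.' pass, move up to (-1,0)
Step 10: at (-1,0) — EXIT via top edge, pos 0
Path length (cell visits): 9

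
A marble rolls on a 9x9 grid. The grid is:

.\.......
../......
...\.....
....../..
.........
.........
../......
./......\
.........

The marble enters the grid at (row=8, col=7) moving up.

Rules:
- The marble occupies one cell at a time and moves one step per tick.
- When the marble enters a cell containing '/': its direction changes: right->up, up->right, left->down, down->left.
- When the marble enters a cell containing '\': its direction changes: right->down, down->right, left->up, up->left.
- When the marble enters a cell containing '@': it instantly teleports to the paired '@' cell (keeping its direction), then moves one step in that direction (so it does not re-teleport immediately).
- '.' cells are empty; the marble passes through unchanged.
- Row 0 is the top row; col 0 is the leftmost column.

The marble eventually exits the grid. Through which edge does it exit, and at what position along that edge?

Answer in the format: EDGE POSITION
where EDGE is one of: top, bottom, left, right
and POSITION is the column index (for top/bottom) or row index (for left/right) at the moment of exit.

Answer: top 7

Derivation:
Step 1: enter (8,7), '.' pass, move up to (7,7)
Step 2: enter (7,7), '.' pass, move up to (6,7)
Step 3: enter (6,7), '.' pass, move up to (5,7)
Step 4: enter (5,7), '.' pass, move up to (4,7)
Step 5: enter (4,7), '.' pass, move up to (3,7)
Step 6: enter (3,7), '.' pass, move up to (2,7)
Step 7: enter (2,7), '.' pass, move up to (1,7)
Step 8: enter (1,7), '.' pass, move up to (0,7)
Step 9: enter (0,7), '.' pass, move up to (-1,7)
Step 10: at (-1,7) — EXIT via top edge, pos 7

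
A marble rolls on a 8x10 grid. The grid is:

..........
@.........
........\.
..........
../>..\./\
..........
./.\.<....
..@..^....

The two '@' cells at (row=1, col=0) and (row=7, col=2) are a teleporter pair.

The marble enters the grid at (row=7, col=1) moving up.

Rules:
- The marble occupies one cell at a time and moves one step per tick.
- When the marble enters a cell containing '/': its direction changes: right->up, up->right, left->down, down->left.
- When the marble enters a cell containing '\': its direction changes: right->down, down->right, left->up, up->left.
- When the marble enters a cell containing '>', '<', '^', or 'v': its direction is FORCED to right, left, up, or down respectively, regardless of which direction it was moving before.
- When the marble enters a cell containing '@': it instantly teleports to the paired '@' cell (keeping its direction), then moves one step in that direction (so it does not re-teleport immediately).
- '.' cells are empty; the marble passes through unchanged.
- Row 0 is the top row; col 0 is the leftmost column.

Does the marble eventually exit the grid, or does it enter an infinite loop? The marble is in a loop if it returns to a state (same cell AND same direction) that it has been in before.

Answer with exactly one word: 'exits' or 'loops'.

Answer: exits

Derivation:
Step 1: enter (7,1), '.' pass, move up to (6,1)
Step 2: enter (6,1), '/' deflects up->right, move right to (6,2)
Step 3: enter (6,2), '.' pass, move right to (6,3)
Step 4: enter (6,3), '\' deflects right->down, move down to (7,3)
Step 5: enter (7,3), '.' pass, move down to (8,3)
Step 6: at (8,3) — EXIT via bottom edge, pos 3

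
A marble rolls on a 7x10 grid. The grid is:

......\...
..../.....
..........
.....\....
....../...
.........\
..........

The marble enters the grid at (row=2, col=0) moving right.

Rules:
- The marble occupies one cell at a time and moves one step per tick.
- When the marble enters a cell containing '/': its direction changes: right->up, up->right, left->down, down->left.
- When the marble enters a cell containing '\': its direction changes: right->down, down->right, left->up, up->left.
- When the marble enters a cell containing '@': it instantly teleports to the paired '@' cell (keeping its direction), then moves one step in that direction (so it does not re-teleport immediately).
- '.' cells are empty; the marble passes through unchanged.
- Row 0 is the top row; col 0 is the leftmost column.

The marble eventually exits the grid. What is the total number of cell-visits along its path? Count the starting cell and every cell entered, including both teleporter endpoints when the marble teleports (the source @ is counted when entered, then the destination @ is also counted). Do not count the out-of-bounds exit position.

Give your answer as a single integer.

Step 1: enter (2,0), '.' pass, move right to (2,1)
Step 2: enter (2,1), '.' pass, move right to (2,2)
Step 3: enter (2,2), '.' pass, move right to (2,3)
Step 4: enter (2,3), '.' pass, move right to (2,4)
Step 5: enter (2,4), '.' pass, move right to (2,5)
Step 6: enter (2,5), '.' pass, move right to (2,6)
Step 7: enter (2,6), '.' pass, move right to (2,7)
Step 8: enter (2,7), '.' pass, move right to (2,8)
Step 9: enter (2,8), '.' pass, move right to (2,9)
Step 10: enter (2,9), '.' pass, move right to (2,10)
Step 11: at (2,10) — EXIT via right edge, pos 2
Path length (cell visits): 10

Answer: 10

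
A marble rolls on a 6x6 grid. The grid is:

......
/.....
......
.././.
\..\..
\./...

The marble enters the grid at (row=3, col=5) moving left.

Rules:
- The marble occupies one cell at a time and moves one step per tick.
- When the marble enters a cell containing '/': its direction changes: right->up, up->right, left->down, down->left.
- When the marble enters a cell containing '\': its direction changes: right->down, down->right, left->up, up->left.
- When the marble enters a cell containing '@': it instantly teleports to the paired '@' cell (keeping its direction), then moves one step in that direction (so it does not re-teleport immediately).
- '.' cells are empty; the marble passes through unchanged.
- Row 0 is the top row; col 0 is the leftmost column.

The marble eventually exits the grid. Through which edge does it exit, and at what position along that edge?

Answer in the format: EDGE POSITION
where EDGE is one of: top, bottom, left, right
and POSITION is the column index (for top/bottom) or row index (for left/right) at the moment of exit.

Step 1: enter (3,5), '.' pass, move left to (3,4)
Step 2: enter (3,4), '/' deflects left->down, move down to (4,4)
Step 3: enter (4,4), '.' pass, move down to (5,4)
Step 4: enter (5,4), '.' pass, move down to (6,4)
Step 5: at (6,4) — EXIT via bottom edge, pos 4

Answer: bottom 4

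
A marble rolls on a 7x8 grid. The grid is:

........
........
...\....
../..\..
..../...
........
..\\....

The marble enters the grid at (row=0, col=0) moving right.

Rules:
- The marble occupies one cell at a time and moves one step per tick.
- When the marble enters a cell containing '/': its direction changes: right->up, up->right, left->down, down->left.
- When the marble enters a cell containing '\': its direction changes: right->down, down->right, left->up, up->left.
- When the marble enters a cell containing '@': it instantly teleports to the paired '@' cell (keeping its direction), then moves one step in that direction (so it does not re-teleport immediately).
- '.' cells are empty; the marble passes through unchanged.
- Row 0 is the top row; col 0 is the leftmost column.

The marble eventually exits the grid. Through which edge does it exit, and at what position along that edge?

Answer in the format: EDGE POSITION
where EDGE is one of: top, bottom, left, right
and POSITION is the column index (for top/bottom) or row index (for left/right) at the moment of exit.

Step 1: enter (0,0), '.' pass, move right to (0,1)
Step 2: enter (0,1), '.' pass, move right to (0,2)
Step 3: enter (0,2), '.' pass, move right to (0,3)
Step 4: enter (0,3), '.' pass, move right to (0,4)
Step 5: enter (0,4), '.' pass, move right to (0,5)
Step 6: enter (0,5), '.' pass, move right to (0,6)
Step 7: enter (0,6), '.' pass, move right to (0,7)
Step 8: enter (0,7), '.' pass, move right to (0,8)
Step 9: at (0,8) — EXIT via right edge, pos 0

Answer: right 0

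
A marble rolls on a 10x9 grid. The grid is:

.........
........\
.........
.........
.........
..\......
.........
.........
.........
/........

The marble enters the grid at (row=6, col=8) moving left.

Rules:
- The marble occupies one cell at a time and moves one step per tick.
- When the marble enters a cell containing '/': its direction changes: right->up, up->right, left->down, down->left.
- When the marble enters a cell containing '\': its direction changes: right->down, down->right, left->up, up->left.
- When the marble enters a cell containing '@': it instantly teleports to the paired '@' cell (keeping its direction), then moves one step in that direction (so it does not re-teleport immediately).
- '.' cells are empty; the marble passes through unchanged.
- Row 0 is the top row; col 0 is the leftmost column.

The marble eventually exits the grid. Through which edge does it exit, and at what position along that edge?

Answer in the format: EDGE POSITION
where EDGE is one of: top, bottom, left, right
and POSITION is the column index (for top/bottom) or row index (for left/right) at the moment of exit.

Answer: left 6

Derivation:
Step 1: enter (6,8), '.' pass, move left to (6,7)
Step 2: enter (6,7), '.' pass, move left to (6,6)
Step 3: enter (6,6), '.' pass, move left to (6,5)
Step 4: enter (6,5), '.' pass, move left to (6,4)
Step 5: enter (6,4), '.' pass, move left to (6,3)
Step 6: enter (6,3), '.' pass, move left to (6,2)
Step 7: enter (6,2), '.' pass, move left to (6,1)
Step 8: enter (6,1), '.' pass, move left to (6,0)
Step 9: enter (6,0), '.' pass, move left to (6,-1)
Step 10: at (6,-1) — EXIT via left edge, pos 6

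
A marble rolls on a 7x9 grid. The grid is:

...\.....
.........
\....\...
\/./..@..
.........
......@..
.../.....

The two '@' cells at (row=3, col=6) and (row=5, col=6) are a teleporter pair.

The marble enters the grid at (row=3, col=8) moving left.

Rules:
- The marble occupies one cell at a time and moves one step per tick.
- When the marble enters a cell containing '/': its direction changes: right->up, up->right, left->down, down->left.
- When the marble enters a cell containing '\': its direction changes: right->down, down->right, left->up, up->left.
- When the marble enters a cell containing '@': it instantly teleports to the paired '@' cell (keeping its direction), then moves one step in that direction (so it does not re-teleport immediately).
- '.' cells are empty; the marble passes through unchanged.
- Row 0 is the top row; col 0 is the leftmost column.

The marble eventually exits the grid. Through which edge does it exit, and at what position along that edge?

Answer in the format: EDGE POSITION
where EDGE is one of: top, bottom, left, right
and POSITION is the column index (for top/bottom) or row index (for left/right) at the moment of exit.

Answer: left 5

Derivation:
Step 1: enter (3,8), '.' pass, move left to (3,7)
Step 2: enter (3,7), '.' pass, move left to (3,6)
Step 3: enter (3,6), '@' teleport (3,6)->(5,6), also enter (5,6), move left to (5,5)
Step 4: enter (5,5), '.' pass, move left to (5,4)
Step 5: enter (5,4), '.' pass, move left to (5,3)
Step 6: enter (5,3), '.' pass, move left to (5,2)
Step 7: enter (5,2), '.' pass, move left to (5,1)
Step 8: enter (5,1), '.' pass, move left to (5,0)
Step 9: enter (5,0), '.' pass, move left to (5,-1)
Step 10: at (5,-1) — EXIT via left edge, pos 5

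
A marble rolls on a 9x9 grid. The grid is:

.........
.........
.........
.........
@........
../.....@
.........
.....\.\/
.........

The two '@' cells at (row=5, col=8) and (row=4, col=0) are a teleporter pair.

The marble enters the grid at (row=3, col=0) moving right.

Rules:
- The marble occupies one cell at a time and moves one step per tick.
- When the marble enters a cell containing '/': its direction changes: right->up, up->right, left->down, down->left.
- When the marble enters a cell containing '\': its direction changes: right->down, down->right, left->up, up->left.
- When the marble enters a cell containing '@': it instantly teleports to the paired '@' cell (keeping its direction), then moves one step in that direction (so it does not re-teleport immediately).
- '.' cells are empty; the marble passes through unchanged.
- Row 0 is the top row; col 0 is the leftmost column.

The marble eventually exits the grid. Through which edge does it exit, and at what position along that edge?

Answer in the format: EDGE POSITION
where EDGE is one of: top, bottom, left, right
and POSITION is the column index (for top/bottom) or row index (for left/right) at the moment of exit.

Answer: right 3

Derivation:
Step 1: enter (3,0), '.' pass, move right to (3,1)
Step 2: enter (3,1), '.' pass, move right to (3,2)
Step 3: enter (3,2), '.' pass, move right to (3,3)
Step 4: enter (3,3), '.' pass, move right to (3,4)
Step 5: enter (3,4), '.' pass, move right to (3,5)
Step 6: enter (3,5), '.' pass, move right to (3,6)
Step 7: enter (3,6), '.' pass, move right to (3,7)
Step 8: enter (3,7), '.' pass, move right to (3,8)
Step 9: enter (3,8), '.' pass, move right to (3,9)
Step 10: at (3,9) — EXIT via right edge, pos 3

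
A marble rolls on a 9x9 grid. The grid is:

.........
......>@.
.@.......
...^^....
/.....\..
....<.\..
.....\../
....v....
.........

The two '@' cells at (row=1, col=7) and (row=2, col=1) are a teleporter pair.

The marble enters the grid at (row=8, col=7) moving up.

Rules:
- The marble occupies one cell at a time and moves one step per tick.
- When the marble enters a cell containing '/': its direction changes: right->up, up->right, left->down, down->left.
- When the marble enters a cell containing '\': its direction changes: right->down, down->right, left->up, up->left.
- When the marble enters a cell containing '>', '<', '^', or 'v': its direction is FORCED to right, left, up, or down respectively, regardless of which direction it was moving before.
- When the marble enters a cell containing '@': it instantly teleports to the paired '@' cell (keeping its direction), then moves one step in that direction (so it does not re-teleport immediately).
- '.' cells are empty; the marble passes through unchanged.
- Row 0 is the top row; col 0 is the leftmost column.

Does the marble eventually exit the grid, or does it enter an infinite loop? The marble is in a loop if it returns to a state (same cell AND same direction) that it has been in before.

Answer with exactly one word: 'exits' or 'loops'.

Answer: exits

Derivation:
Step 1: enter (8,7), '.' pass, move up to (7,7)
Step 2: enter (7,7), '.' pass, move up to (6,7)
Step 3: enter (6,7), '.' pass, move up to (5,7)
Step 4: enter (5,7), '.' pass, move up to (4,7)
Step 5: enter (4,7), '.' pass, move up to (3,7)
Step 6: enter (3,7), '.' pass, move up to (2,7)
Step 7: enter (2,7), '.' pass, move up to (1,7)
Step 8: enter (1,7), '@' teleport (1,7)->(2,1), also enter (2,1), move up to (1,1)
Step 9: enter (1,1), '.' pass, move up to (0,1)
Step 10: enter (0,1), '.' pass, move up to (-1,1)
Step 11: at (-1,1) — EXIT via top edge, pos 1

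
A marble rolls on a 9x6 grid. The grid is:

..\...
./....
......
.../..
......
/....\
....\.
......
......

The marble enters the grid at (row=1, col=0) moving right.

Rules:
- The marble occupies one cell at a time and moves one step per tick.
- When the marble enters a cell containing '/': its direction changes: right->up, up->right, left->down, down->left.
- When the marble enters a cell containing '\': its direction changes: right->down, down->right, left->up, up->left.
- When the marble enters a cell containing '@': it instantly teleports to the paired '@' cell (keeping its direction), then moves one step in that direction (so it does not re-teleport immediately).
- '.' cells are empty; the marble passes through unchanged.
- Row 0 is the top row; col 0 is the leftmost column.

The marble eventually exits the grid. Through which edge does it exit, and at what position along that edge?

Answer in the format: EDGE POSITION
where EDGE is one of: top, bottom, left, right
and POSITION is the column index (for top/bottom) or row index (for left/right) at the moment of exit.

Answer: top 1

Derivation:
Step 1: enter (1,0), '.' pass, move right to (1,1)
Step 2: enter (1,1), '/' deflects right->up, move up to (0,1)
Step 3: enter (0,1), '.' pass, move up to (-1,1)
Step 4: at (-1,1) — EXIT via top edge, pos 1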